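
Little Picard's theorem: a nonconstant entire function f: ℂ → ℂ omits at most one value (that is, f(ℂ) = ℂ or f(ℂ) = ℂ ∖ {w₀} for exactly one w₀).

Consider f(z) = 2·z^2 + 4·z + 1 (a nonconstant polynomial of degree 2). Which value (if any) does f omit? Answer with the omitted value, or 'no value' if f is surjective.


Little Picard bounds the complement of f(ℂ) to at most one point.
For every w ∈ ℂ, the equation p(z) − w = 0 is a nonconstant polynomial in z and hence has at least one root by the fundamental theorem of algebra. So p is surjective onto ℂ, omitting no value.

Omitted value: no value.


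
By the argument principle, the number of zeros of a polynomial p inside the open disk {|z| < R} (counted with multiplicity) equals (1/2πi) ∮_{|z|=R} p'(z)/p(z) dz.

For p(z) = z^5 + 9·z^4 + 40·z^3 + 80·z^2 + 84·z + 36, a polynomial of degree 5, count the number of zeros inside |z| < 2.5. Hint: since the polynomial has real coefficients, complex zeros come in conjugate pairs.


The zeros of p are: -1, (-3 + 3i), (-3 - 3i), (-1 + 1i), (-1 - 1i).
Their magnitudes are: 1, 4.243, 4.243, 1.414, 1.414.
Zeros with |z| < R = 2.5: -1, (-1 + 1i), (-1 - 1i).
Count = 3.
By the argument principle, (1/2πi) ∮_{|z|=R} p'(z)/p(z) dz equals exactly this count.

Number of zeros inside |z| < 2.5: 3.


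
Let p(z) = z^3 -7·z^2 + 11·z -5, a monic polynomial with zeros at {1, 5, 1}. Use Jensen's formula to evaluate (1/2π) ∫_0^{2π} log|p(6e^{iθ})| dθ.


Zeros: 1, 1, 5; r = 6.
Inside |z| < r: 1, 1, 5. Outside (|z| ≥ r): ∅.
p(0) = -5, so log|p(0)| = log(5) = 1.6094.
Apply Jensen: I(r) = log|p(0)| + Σ_k log(r/|z_k|), summed over zeros inside |z| < r.
  log(r/|z_k|) for z_k = 1: log(6/1) = 1.7918
  log(r/|z_k|) for z_k = 5: log(6/5) = 0.1823
  log(r/|z_k|) for z_k = 1: log(6/1) = 1.7918
Sum over inside zeros: 3.7658.
I(r) = log|p(0)| + (inside sum) = 1.6094 + 3.7658 = 5.3753.
Closed form (all zeros inside, monic): I(r) = n·log(r) = 3·log(6) = 5.3753. ✓

I(r) ≈ 5.3753.


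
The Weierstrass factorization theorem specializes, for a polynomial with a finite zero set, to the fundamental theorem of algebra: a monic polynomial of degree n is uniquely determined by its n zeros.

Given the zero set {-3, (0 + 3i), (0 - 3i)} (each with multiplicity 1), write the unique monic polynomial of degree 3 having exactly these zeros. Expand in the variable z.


The polynomial is p(z) = ∏_{α ∈ S} (z − α), where S = {-3, (0 + 3i), (0 - 3i)}.
Expanding the product yields: p(z) = z^3 + 3·z^2 + 9·z + 27.
Note conjugate pairs combine to real quadratics: (z − (0+3i))(z − (0−3i)) = z² + 9.
The resulting polynomial has degree 3 and real coefficients as required.

p(z) = z^3 + 3·z^2 + 9·z + 27.


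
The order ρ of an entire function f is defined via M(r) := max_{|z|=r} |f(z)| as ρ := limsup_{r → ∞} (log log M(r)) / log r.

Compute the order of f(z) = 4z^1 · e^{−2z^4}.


M(r) = max_{|z|=r} |4|·|z|^1·|e^{−2z^4}| = 4·r^1 · e^{2r^4} (the factors attain their maxima compatibly on |z|=r). Then log M(r) = log 4 + 1·log r + 2r^4, dominated by the last term, so log log M(r) ~ 4·log r. The polynomial factor 4z^1 contributes only a log r term and does not affect the order. ρ = 4.
Therefore ρ = 4.

Order ρ = 4.


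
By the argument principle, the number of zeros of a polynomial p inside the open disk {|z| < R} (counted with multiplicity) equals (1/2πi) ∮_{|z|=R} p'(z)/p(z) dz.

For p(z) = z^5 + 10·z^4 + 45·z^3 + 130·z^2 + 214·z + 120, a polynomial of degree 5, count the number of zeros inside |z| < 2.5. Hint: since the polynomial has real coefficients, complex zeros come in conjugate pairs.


The zeros of p are: -1, -3, (-1 + 3i), (-1 - 3i), -4.
Their magnitudes are: 1, 3, 3.162, 3.162, 4.
Zeros with |z| < R = 2.5: -1.
Count = 1.
By the argument principle, (1/2πi) ∮_{|z|=R} p'(z)/p(z) dz equals exactly this count.

Number of zeros inside |z| < 2.5: 1.


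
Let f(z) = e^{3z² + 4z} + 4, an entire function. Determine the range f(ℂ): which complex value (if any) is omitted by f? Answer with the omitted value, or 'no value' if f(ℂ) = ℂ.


Little Picard bounds the complement of f(ℂ) to at most one point.
The exponent g(z) = 3z² + 4z is a nonconstant polynomial, hence surjective onto ℂ. So e^{g(z)} takes every value in {e^w : w ∈ ℂ} = ℂ ∖ {0}. Adding 4 shifts the range to ℂ ∖ {4}. f omits exactly 4.

Omitted value: 4.


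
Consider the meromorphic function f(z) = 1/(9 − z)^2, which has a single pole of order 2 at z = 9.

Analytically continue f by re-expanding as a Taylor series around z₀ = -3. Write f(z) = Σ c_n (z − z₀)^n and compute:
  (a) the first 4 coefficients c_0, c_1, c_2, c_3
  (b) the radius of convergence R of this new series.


Let w = z − z₀, so z = z₀ + w.
Then 9 − z = 9 − (z₀ + w) = (9 − z₀) − w = 12 − w.
f(z) = 1/(12 − w)^2 = (1/(12)^2) · (1 − w/(12))^{−2}.
By the binomial series (1−u)^{−2} = Σ_{n≥0} C(n+1, 1) u^n for |u|<1, with u = w/(12):
  c_n = C(n+1, 1) / (12)^(n+2).
  c_0 = 1/(12)^2 = 1/144.
  c_1 = 2/(12)^3 = 1/864.
  c_2 = 3/(12)^4 = 1/6912.
  c_3 = 4/(12)^5 = 1/62208.
The series is valid for |w/d| < 1, i.e. |z − z₀| < |d|.
Radius of convergence: R = |9 − z₀| = |12| = 12 (distance from z₀ to the singularity z = 9).

c_0 = 1/144, c_1 = 1/864, c_2 = 1/6912, c_3 = 1/62208; R = 12.


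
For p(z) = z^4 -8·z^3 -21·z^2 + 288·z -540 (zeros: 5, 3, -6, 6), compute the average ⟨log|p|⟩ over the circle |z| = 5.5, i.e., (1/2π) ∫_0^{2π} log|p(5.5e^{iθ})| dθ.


Zeros: -6, 3, 5, 6; r = 5.5.
Inside |z| < r: 3, 5. Outside (|z| ≥ r): -6, 6.
p(0) = -540, so log|p(0)| = log(540) = 6.2916.
Apply Jensen: I(r) = log|p(0)| + Σ_k log(r/|z_k|), summed over zeros inside |z| < r.
  log(r/|z_k|) for z_k = 5: log(5.5/5) = 0.0953
  log(r/|z_k|) for z_k = 3: log(5.5/3) = 0.6061
  Outside zeros (-6, 6) contribute nothing to the Jensen sum.
Sum over inside zeros: 0.7014.
I(r) = log|p(0)| + (inside sum) = 6.2916 + 0.7014 = 6.9930.
Note: since some zeros are outside |z| ≤ r, the simplified n·log(r) form does NOT apply — only the inside zeros contribute.

I(r) ≈ 6.9930.


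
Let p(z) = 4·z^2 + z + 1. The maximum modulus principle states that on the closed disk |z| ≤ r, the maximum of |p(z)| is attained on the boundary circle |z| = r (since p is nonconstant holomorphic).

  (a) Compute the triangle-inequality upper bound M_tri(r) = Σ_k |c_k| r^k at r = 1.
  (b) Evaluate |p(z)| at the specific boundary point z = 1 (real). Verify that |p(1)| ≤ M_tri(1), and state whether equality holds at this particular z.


Coefficients: c_0 = 1, c_1 = 1, c_2 = 4. Radius r = 1.
Part (a). Triangle bound: M_tri(r) = Σ_k |c_k| r^k
  = |1|·1^0 + |1|·1^1 + |4|·1^2
  = 1 + 1 + 4 = 6.
This bounds M(r) := max_{|z|=r} |p(z)| from above; equality holds iff all terms c_k z^k can be made to align in phase at a single z on |z|=r.
Part (b). At z = 1 (real, on the circle |z| = r):
  p(1) = (1)·1^0 + (1)·1^1 + (4)·1^2 = 6.
  |p(1)| = 6.
Since all nonzero coefficients share the same sign, |p(1)| = 6 = M_tri(1); the triangle bound is attained at z = 1, so in fact M(r) = 6.

M_tri(1) = 6; |p(1)| = 6; equality at z=1: yes.


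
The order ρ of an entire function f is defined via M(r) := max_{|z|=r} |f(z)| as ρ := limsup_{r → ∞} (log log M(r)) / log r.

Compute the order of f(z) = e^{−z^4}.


|e^{−z^4}| = e^{Re(-1·z^4) + 0} ≤ e^{1|z|^4 + 0} = e^{1r^4 + 0} on |z| = r, so ρ ≤ 4. Choosing z on |z|=r so that -1·z^4 is real positive (always possible by picking arg z appropriately) gives |f(z)| = e^{1r^4 + 0}, matching the bound. The additive constant 0 does not affect log log M(r) ~ 4·log r. Hence ρ = 4.
Therefore ρ = 4.

Order ρ = 4.


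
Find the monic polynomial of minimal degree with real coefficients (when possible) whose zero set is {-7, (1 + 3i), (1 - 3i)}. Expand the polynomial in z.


The polynomial is p(z) = ∏_{α ∈ S} (z − α), where S = {-7, (1 + 3i), (1 - 3i)}.
Expanding the product yields: p(z) = z^3 + 5·z^2 -4·z + 70.
Note conjugate pairs combine to real quadratics: (z − (1+3i))(z − (1−3i)) = z² − 2z + 10.
The resulting polynomial has degree 3 and real coefficients as required.

p(z) = z^3 + 5·z^2 -4·z + 70.


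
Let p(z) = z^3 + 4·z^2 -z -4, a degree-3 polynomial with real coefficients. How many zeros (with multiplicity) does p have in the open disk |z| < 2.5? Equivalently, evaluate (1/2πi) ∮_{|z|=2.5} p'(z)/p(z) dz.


The zeros of p are: -1, 1, -4.
Their magnitudes are: 1, 1, 4.
Zeros with |z| < R = 2.5: -1, 1.
Count = 2.
By the argument principle, (1/2πi) ∮_{|z|=R} p'(z)/p(z) dz equals exactly this count.

Number of zeros inside |z| < 2.5: 2.


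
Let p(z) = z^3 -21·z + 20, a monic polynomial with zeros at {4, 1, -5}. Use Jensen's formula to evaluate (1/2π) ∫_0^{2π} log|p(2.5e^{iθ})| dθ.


Zeros: -5, 1, 4; r = 2.5.
Inside |z| < r: 1. Outside (|z| ≥ r): -5, 4.
p(0) = 20, so log|p(0)| = log(20) = 2.9957.
Apply Jensen: I(r) = log|p(0)| + Σ_k log(r/|z_k|), summed over zeros inside |z| < r.
  log(r/|z_k|) for z_k = 1: log(2.5/1) = 0.9163
  Outside zeros (-5, 4) contribute nothing to the Jensen sum.
Sum over inside zeros: 0.9163.
I(r) = log|p(0)| + (inside sum) = 2.9957 + 0.9163 = 3.9120.
Note: since some zeros are outside |z| ≤ r, the simplified n·log(r) form does NOT apply — only the inside zeros contribute.

I(r) ≈ 3.9120.


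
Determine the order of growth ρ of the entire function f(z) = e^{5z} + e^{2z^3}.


Each summand is entire of order 1 and 3 respectively (as in the single-exponential case). The order of a sum is at most the max of the orders, so ρ ≤ 3. For the lower bound: on |z|=r choose arg z so that 2z^3 is real positive; then |e^{2z^3}| = e^{2r^3} while |e^{5z}| ≤ e^{5r^1} = o(e^{2r^3}). So |f| ≥ e^{2r^3}(1 − o(1)) and ρ ≥ 3. Hence ρ = max(1, 3) = 3.
Therefore ρ = 3.

Order ρ = 3.


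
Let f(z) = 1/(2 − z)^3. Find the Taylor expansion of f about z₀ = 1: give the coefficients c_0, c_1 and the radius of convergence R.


Let w = z − z₀, so z = z₀ + w.
Then 2 − z = 2 − (z₀ + w) = (2 − z₀) − w = 1 − w.
f(z) = 1/(1 − w)^3 = (1/(1)^3) · (1 − w/(1))^{−3}.
By the binomial series (1−u)^{−3} = Σ_{n≥0} C(n+2, 2) u^n for |u|<1, with u = w/(1):
  c_n = C(n+2, 2) / (1)^(n+3).
  c_0 = 1/(1)^3 = 1.
  c_1 = 3/(1)^4 = 3.
The series is valid for |w/d| < 1, i.e. |z − z₀| < |d|.
Radius of convergence: R = |2 − z₀| = |1| = 1 (distance from z₀ to the singularity z = 2).

c_0 = 1, c_1 = 3; R = 1.


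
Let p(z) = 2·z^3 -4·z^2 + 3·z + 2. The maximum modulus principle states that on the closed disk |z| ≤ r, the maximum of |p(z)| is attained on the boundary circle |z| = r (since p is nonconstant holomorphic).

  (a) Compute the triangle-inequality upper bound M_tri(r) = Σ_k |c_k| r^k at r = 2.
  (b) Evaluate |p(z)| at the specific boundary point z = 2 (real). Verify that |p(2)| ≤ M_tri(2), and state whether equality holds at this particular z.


Coefficients: c_0 = 2, c_1 = 3, c_2 = -4, c_3 = 2. Radius r = 2.
Part (a). Triangle bound: M_tri(r) = Σ_k |c_k| r^k
  = |2|·2^0 + |3|·2^1 + |-4|·2^2 + |2|·2^3
  = 2 + 6 + 16 + 16 = 40.
This bounds M(r) := max_{|z|=r} |p(z)| from above; equality holds iff all terms c_k z^k can be made to align in phase at a single z on |z|=r.
Part (b). At z = 2 (real, on the circle |z| = r):
  p(2) = (2)·2^0 + (3)·2^1 + (-4)·2^2 + (2)·2^3 = 8.
  |p(2)| = 8.
Check: |p(2)| = 8 ≤ 40 = M_tri(2). ✓ Equality does not hold at z = 2 (the coefficients have mixed signs, so the terms do not all align in phase there).

M_tri(2) = 40; |p(2)| = 8; equality at z=2: no.


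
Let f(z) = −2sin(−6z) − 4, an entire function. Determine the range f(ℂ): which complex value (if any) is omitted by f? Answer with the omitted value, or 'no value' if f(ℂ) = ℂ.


Little Picard bounds the complement of f(ℂ) to at most one point.
sin is entire and surjective onto ℂ: for every w ∈ ℂ, sin(ζ) = w has a solution ζ ∈ ℂ (e.g., via the complex inverse arcsin). With ζ = −6z this gives z = ζ/(-6). Then -2·sin(−6z) takes every value in -2·ℂ = ℂ, and adding -4 is a bijection of ℂ. So f is surjective and omits no value. (Note: only on the real line is sin bounded by [−1, 1].)

Omitted value: no value.


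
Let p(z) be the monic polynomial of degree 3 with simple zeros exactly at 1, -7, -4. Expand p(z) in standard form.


The polynomial is p(z) = ∏_{α ∈ S} (z − α), where S = {1, -7, -4}.
Expanding the product yields: p(z) = z^3 + 10·z^2 + 17·z -28.
The resulting polynomial has degree 3 and real coefficients as required.

p(z) = z^3 + 10·z^2 + 17·z -28.


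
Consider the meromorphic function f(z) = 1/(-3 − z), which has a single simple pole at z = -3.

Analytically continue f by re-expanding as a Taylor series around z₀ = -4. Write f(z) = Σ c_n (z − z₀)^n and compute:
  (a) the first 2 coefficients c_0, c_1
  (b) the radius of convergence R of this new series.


Let w = z − z₀, so z = z₀ + w.
Then -3 − z = -3 − (z₀ + w) = (-3 − z₀) − w = 1 − w.
f(z) = 1/(1 − w) = (1/(1)) · 1/(1 − w/(1)) = Σ_{n≥0} w^n / (1)^(n+1).
So c_n = 1/(1)^(n+1):
  c_0 = 1/(1)^1 = 1.
  c_1 = 1/(1)^2 = 1.
The series is valid for |w/d| < 1, i.e. |z − z₀| < |d|.
Radius of convergence: R = |-3 − z₀| = |1| = 1 (distance from z₀ to the singularity z = -3).

c_0 = 1, c_1 = 1; R = 1.


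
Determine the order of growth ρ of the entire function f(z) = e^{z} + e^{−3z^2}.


Each summand is entire of order 1 and 2 respectively (as in the single-exponential case). The order of a sum is at most the max of the orders, so ρ ≤ 2. For the lower bound: on |z|=r choose arg z so that -3z^2 is real positive; then |e^{-3z^2}| = e^{3r^2} while |e^{1z}| ≤ e^{1r^1} = o(e^{3r^2}). So |f| ≥ e^{3r^2}(1 − o(1)) and ρ ≥ 2. Hence ρ = max(1, 2) = 2.
Therefore ρ = 2.

Order ρ = 2.


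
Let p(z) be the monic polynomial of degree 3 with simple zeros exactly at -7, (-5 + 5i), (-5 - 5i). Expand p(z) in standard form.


The polynomial is p(z) = ∏_{α ∈ S} (z − α), where S = {-7, (-5 + 5i), (-5 - 5i)}.
Expanding the product yields: p(z) = z^3 + 17·z^2 + 120·z + 350.
Note conjugate pairs combine to real quadratics: (z − (-5+5i))(z − (-5−5i)) = z² + 10z + 50.
The resulting polynomial has degree 3 and real coefficients as required.

p(z) = z^3 + 17·z^2 + 120·z + 350.


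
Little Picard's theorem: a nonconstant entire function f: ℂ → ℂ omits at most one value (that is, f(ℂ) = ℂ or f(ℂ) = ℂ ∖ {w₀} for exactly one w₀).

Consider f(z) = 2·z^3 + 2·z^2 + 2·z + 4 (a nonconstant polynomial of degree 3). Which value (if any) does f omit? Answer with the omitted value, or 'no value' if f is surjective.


Little Picard bounds the complement of f(ℂ) to at most one point.
For every w ∈ ℂ, the equation p(z) − w = 0 is a nonconstant polynomial in z and hence has at least one root by the fundamental theorem of algebra. So p is surjective onto ℂ, omitting no value.

Omitted value: no value.


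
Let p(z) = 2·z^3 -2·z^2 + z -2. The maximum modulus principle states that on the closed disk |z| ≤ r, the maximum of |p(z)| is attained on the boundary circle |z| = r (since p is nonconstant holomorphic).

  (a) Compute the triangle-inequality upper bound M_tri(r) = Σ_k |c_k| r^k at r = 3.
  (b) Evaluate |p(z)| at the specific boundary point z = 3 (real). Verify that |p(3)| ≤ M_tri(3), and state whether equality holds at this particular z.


Coefficients: c_0 = -2, c_1 = 1, c_2 = -2, c_3 = 2. Radius r = 3.
Part (a). Triangle bound: M_tri(r) = Σ_k |c_k| r^k
  = |-2|·3^0 + |1|·3^1 + |-2|·3^2 + |2|·3^3
  = 2 + 3 + 18 + 54 = 77.
This bounds M(r) := max_{|z|=r} |p(z)| from above; equality holds iff all terms c_k z^k can be made to align in phase at a single z on |z|=r.
Part (b). At z = 3 (real, on the circle |z| = r):
  p(3) = (-2)·3^0 + (1)·3^1 + (-2)·3^2 + (2)·3^3 = 37.
  |p(3)| = 37.
Check: |p(3)| = 37 ≤ 77 = M_tri(3). ✓ Equality does not hold at z = 3 (the coefficients have mixed signs, so the terms do not all align in phase there).

M_tri(3) = 77; |p(3)| = 37; equality at z=3: no.


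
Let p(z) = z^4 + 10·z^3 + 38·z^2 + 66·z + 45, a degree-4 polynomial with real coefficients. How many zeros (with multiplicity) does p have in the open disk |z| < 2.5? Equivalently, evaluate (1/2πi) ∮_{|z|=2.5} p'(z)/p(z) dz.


The zeros of p are: (-2 + 1i), (-2 - 1i), -3, -3.
Their magnitudes are: 2.236, 2.236, 3, 3.
Zeros with |z| < R = 2.5: (-2 + 1i), (-2 - 1i).
Count = 2.
By the argument principle, (1/2πi) ∮_{|z|=R} p'(z)/p(z) dz equals exactly this count.

Number of zeros inside |z| < 2.5: 2.


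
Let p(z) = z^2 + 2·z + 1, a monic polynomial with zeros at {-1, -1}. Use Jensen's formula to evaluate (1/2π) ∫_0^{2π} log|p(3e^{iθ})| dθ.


Zeros: -1, -1; r = 3.
Inside |z| < r: -1, -1. Outside (|z| ≥ r): ∅.
p(0) = 1, so log|p(0)| = log(1) = 0.0000.
Apply Jensen: I(r) = log|p(0)| + Σ_k log(r/|z_k|), summed over zeros inside |z| < r.
  log(r/|z_k|) for z_k = -1: log(3/1) = 1.0986
  log(r/|z_k|) for z_k = -1: log(3/1) = 1.0986
Sum over inside zeros: 2.1972.
I(r) = log|p(0)| + (inside sum) = 0.0000 + 2.1972 = 2.1972.
Closed form (all zeros inside, monic): I(r) = n·log(r) = 2·log(3) = 2.1972. ✓

I(r) ≈ 2.1972.


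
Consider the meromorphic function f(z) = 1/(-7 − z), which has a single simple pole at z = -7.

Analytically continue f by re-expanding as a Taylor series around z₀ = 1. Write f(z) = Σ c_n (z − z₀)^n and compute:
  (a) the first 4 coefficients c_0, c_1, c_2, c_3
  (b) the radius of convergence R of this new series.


Let w = z − z₀, so z = z₀ + w.
Then -7 − z = -7 − (z₀ + w) = (-7 − z₀) − w = -8 − w.
f(z) = 1/(-8 − w) = (1/(-8)) · 1/(1 − w/(-8)) = Σ_{n≥0} w^n / (-8)^(n+1).
So c_n = 1/(-8)^(n+1):
  c_0 = 1/(-8)^1 = -1/8.
  c_1 = 1/(-8)^2 = 1/64.
  c_2 = 1/(-8)^3 = -1/512.
  c_3 = 1/(-8)^4 = 1/4096.
The series is valid for |w/d| < 1, i.e. |z − z₀| < |d|.
Radius of convergence: R = |-7 − z₀| = |-8| = 8 (distance from z₀ to the singularity z = -7).

c_0 = -1/8, c_1 = 1/64, c_2 = -1/512, c_3 = 1/4096; R = 8.


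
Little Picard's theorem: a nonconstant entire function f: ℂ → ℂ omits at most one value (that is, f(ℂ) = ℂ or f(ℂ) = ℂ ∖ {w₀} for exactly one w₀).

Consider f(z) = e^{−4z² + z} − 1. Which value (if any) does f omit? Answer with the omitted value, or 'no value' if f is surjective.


Little Picard bounds the complement of f(ℂ) to at most one point.
The exponent g(z) = −4z² + z is a nonconstant polynomial, hence surjective onto ℂ. So e^{g(z)} takes every value in {e^w : w ∈ ℂ} = ℂ ∖ {0}. Adding -1 shifts the range to ℂ ∖ {-1}. f omits exactly -1.

Omitted value: -1.


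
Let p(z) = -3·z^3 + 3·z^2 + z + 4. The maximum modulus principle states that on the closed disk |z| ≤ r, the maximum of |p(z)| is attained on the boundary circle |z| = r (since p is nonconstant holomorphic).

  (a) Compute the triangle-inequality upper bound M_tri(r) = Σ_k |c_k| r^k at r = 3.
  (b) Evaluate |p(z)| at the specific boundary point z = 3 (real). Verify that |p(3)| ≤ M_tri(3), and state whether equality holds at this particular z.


Coefficients: c_0 = 4, c_1 = 1, c_2 = 3, c_3 = -3. Radius r = 3.
Part (a). Triangle bound: M_tri(r) = Σ_k |c_k| r^k
  = |4|·3^0 + |1|·3^1 + |3|·3^2 + |-3|·3^3
  = 4 + 3 + 27 + 81 = 115.
This bounds M(r) := max_{|z|=r} |p(z)| from above; equality holds iff all terms c_k z^k can be made to align in phase at a single z on |z|=r.
Part (b). At z = 3 (real, on the circle |z| = r):
  p(3) = (4)·3^0 + (1)·3^1 + (3)·3^2 + (-3)·3^3 = -47.
  |p(3)| = 47.
Check: |p(3)| = 47 ≤ 115 = M_tri(3). ✓ Equality does not hold at z = 3 (the coefficients have mixed signs, so the terms do not all align in phase there).

M_tri(3) = 115; |p(3)| = 47; equality at z=3: no.


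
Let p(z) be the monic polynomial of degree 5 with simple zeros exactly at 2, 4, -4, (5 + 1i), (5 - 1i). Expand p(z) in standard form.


The polynomial is p(z) = ∏_{α ∈ S} (z − α), where S = {2, 4, -4, (5 + 1i), (5 - 1i)}.
Expanding the product yields: p(z) = z^5 -12·z^4 + 30·z^3 + 140·z^2 -736·z + 832.
Note conjugate pairs combine to real quadratics: (z − (5+1i))(z − (5−1i)) = z² − 10z + 26.
The resulting polynomial has degree 5 and real coefficients as required.

p(z) = z^5 -12·z^4 + 30·z^3 + 140·z^2 -736·z + 832.


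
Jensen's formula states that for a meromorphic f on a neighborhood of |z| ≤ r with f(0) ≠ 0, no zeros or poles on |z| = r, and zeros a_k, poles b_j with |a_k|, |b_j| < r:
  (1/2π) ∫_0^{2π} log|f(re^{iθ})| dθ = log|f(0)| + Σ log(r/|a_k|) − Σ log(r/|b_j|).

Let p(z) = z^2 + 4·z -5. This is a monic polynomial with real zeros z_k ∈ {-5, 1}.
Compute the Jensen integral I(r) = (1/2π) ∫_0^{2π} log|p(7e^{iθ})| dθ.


Zeros: -5, 1; r = 7.
Inside |z| < r: -5, 1. Outside (|z| ≥ r): ∅.
p(0) = -5, so log|p(0)| = log(5) = 1.6094.
Apply Jensen: I(r) = log|p(0)| + Σ_k log(r/|z_k|), summed over zeros inside |z| < r.
  log(r/|z_k|) for z_k = -5: log(7/5) = 0.3365
  log(r/|z_k|) for z_k = 1: log(7/1) = 1.9459
Sum over inside zeros: 2.2824.
I(r) = log|p(0)| + (inside sum) = 1.6094 + 2.2824 = 3.8918.
Closed form (all zeros inside, monic): I(r) = n·log(r) = 2·log(7) = 3.8918. ✓

I(r) ≈ 3.8918.


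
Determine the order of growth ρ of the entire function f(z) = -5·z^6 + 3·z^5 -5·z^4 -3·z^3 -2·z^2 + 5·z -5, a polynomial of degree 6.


|f(z)| ≤ Σ|c_k|·r^k = O(r^6) as r → ∞. Polynomial growth is O(e^{r^ε}) for every ε > 0 (since r^6/e^{r^ε} → 0), so ρ ≤ ε for all ε > 0, i.e. ρ = 0. Every nonconstant polynomial has order 0.
Therefore ρ = 0.

Order ρ = 0.


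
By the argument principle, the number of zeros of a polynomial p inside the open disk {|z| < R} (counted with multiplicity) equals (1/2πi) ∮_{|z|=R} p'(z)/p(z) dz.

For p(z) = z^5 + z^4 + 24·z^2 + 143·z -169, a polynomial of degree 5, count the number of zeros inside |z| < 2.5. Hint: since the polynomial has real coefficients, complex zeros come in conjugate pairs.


The zeros of p are: (2 + 3i), (2 - 3i), 1, (-3 + 2i), (-3 - 2i).
Their magnitudes are: 3.606, 3.606, 1, 3.606, 3.606.
Zeros with |z| < R = 2.5: 1.
Count = 1.
By the argument principle, (1/2πi) ∮_{|z|=R} p'(z)/p(z) dz equals exactly this count.

Number of zeros inside |z| < 2.5: 1.


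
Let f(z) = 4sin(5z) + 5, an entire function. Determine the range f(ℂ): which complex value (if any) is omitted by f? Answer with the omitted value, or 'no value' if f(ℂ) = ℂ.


Little Picard bounds the complement of f(ℂ) to at most one point.
sin is entire and surjective onto ℂ: for every w ∈ ℂ, sin(ζ) = w has a solution ζ ∈ ℂ (e.g., via the complex inverse arcsin). With ζ = 5z this gives z = ζ/(5). Then 4·sin(5z) takes every value in 4·ℂ = ℂ, and adding 5 is a bijection of ℂ. So f is surjective and omits no value. (Note: only on the real line is sin bounded by [−1, 1].)

Omitted value: no value.


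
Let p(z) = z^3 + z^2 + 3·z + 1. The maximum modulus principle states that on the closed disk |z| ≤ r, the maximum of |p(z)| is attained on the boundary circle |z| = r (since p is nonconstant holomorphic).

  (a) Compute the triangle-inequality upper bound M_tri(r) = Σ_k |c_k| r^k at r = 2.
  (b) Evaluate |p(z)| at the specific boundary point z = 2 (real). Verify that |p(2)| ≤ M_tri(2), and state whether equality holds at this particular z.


Coefficients: c_0 = 1, c_1 = 3, c_2 = 1, c_3 = 1. Radius r = 2.
Part (a). Triangle bound: M_tri(r) = Σ_k |c_k| r^k
  = |1|·2^0 + |3|·2^1 + |1|·2^2 + |1|·2^3
  = 1 + 6 + 4 + 8 = 19.
This bounds M(r) := max_{|z|=r} |p(z)| from above; equality holds iff all terms c_k z^k can be made to align in phase at a single z on |z|=r.
Part (b). At z = 2 (real, on the circle |z| = r):
  p(2) = (1)·2^0 + (3)·2^1 + (1)·2^2 + (1)·2^3 = 19.
  |p(2)| = 19.
Since all nonzero coefficients share the same sign, |p(2)| = 19 = M_tri(2); the triangle bound is attained at z = 2, so in fact M(r) = 19.

M_tri(2) = 19; |p(2)| = 19; equality at z=2: yes.


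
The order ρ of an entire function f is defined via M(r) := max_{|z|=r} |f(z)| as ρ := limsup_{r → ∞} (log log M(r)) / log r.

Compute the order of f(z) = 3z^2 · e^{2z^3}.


M(r) = max_{|z|=r} |3|·|z|^2·|e^{2z^3}| = 3·r^2 · e^{2r^3} (the factors attain their maxima compatibly on |z|=r). Then log M(r) = log 3 + 2·log r + 2r^3, dominated by the last term, so log log M(r) ~ 3·log r. The polynomial factor 3z^2 contributes only a log r term and does not affect the order. ρ = 3.
Therefore ρ = 3.

Order ρ = 3.


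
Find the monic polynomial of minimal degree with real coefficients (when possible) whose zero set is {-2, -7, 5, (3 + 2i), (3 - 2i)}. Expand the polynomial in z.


The polynomial is p(z) = ∏_{α ∈ S} (z − α), where S = {-2, -7, 5, (3 + 2i), (3 - 2i)}.
Expanding the product yields: p(z) = z^5 -2·z^4 -42·z^3 + 168·z^2 + 17·z -910.
Note conjugate pairs combine to real quadratics: (z − (3+2i))(z − (3−2i)) = z² − 6z + 13.
The resulting polynomial has degree 5 and real coefficients as required.

p(z) = z^5 -2·z^4 -42·z^3 + 168·z^2 + 17·z -910.


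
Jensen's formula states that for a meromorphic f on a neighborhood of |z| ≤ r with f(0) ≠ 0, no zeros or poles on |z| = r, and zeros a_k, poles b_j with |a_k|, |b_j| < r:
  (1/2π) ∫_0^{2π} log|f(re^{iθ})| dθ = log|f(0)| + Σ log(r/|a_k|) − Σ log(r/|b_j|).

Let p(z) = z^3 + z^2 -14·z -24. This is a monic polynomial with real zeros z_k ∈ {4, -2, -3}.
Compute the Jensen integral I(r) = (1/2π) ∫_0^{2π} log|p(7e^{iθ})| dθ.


Zeros: -3, -2, 4; r = 7.
Inside |z| < r: -3, -2, 4. Outside (|z| ≥ r): ∅.
p(0) = -24, so log|p(0)| = log(24) = 3.1781.
Apply Jensen: I(r) = log|p(0)| + Σ_k log(r/|z_k|), summed over zeros inside |z| < r.
  log(r/|z_k|) for z_k = 4: log(7/4) = 0.5596
  log(r/|z_k|) for z_k = -2: log(7/2) = 1.2528
  log(r/|z_k|) for z_k = -3: log(7/3) = 0.8473
Sum over inside zeros: 2.6597.
I(r) = log|p(0)| + (inside sum) = 3.1781 + 2.6597 = 5.8377.
Closed form (all zeros inside, monic): I(r) = n·log(r) = 3·log(7) = 5.8377. ✓

I(r) ≈ 5.8377.


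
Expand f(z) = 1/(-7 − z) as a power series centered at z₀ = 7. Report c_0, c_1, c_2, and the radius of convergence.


Let w = z − z₀, so z = z₀ + w.
Then -7 − z = -7 − (z₀ + w) = (-7 − z₀) − w = -14 − w.
f(z) = 1/(-14 − w) = (1/(-14)) · 1/(1 − w/(-14)) = Σ_{n≥0} w^n / (-14)^(n+1).
So c_n = 1/(-14)^(n+1):
  c_0 = 1/(-14)^1 = -1/14.
  c_1 = 1/(-14)^2 = 1/196.
  c_2 = 1/(-14)^3 = -1/2744.
The series is valid for |w/d| < 1, i.e. |z − z₀| < |d|.
Radius of convergence: R = |-7 − z₀| = |-14| = 14 (distance from z₀ to the singularity z = -7).

c_0 = -1/14, c_1 = 1/196, c_2 = -1/2744; R = 14.


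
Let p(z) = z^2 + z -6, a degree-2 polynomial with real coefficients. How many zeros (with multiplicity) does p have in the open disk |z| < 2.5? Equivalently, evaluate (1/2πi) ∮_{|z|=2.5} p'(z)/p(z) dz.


The zeros of p are: -3, 2.
Their magnitudes are: 3, 2.
Zeros with |z| < R = 2.5: 2.
Count = 1.
By the argument principle, (1/2πi) ∮_{|z|=R} p'(z)/p(z) dz equals exactly this count.

Number of zeros inside |z| < 2.5: 1.


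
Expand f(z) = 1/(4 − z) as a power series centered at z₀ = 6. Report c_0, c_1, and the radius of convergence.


Let w = z − z₀, so z = z₀ + w.
Then 4 − z = 4 − (z₀ + w) = (4 − z₀) − w = -2 − w.
f(z) = 1/(-2 − w) = (1/(-2)) · 1/(1 − w/(-2)) = Σ_{n≥0} w^n / (-2)^(n+1).
So c_n = 1/(-2)^(n+1):
  c_0 = 1/(-2)^1 = -1/2.
  c_1 = 1/(-2)^2 = 1/4.
The series is valid for |w/d| < 1, i.e. |z − z₀| < |d|.
Radius of convergence: R = |4 − z₀| = |-2| = 2 (distance from z₀ to the singularity z = 4).

c_0 = -1/2, c_1 = 1/4; R = 2.


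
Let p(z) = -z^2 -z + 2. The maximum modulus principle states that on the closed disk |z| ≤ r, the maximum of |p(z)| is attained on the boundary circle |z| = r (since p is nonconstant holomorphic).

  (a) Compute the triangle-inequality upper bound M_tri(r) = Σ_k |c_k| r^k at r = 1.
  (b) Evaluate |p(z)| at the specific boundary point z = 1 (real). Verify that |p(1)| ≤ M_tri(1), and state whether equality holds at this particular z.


Coefficients: c_0 = 2, c_1 = -1, c_2 = -1. Radius r = 1.
Part (a). Triangle bound: M_tri(r) = Σ_k |c_k| r^k
  = |2|·1^0 + |-1|·1^1 + |-1|·1^2
  = 2 + 1 + 1 = 4.
This bounds M(r) := max_{|z|=r} |p(z)| from above; equality holds iff all terms c_k z^k can be made to align in phase at a single z on |z|=r.
Part (b). At z = 1 (real, on the circle |z| = r):
  p(1) = (2)·1^0 + (-1)·1^1 + (-1)·1^2 = 0.
  |p(1)| = 0.
Check: |p(1)| = 0 ≤ 4 = M_tri(1). ✓ Equality does not hold at z = 1 (the coefficients have mixed signs, so the terms do not all align in phase there).

M_tri(1) = 4; |p(1)| = 0; equality at z=1: no.


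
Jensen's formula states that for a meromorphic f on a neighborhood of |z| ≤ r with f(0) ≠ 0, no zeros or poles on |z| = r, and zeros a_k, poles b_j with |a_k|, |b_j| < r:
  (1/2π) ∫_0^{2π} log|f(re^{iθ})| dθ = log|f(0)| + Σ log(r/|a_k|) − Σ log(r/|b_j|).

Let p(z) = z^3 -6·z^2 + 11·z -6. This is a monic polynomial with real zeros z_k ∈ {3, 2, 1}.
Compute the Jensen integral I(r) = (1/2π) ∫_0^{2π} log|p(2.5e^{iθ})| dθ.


Zeros: 1, 2, 3; r = 2.5.
Inside |z| < r: 1, 2. Outside (|z| ≥ r): 3.
p(0) = -6, so log|p(0)| = log(6) = 1.7918.
Apply Jensen: I(r) = log|p(0)| + Σ_k log(r/|z_k|), summed over zeros inside |z| < r.
  log(r/|z_k|) for z_k = 2: log(2.5/2) = 0.2231
  log(r/|z_k|) for z_k = 1: log(2.5/1) = 0.9163
  Outside zeros (3) contribute nothing to the Jensen sum.
Sum over inside zeros: 1.1394.
I(r) = log|p(0)| + (inside sum) = 1.7918 + 1.1394 = 2.9312.
Note: since some zeros are outside |z| ≤ r, the simplified n·log(r) form does NOT apply — only the inside zeros contribute.

I(r) ≈ 2.9312.


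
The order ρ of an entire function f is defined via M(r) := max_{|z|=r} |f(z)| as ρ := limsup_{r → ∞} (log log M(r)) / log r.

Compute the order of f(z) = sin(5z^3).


Write sin(w) = (e^{iw} ± e^{−iw})/(2 or 2i), so |sin(w)| ≤ e^{|w|}. With w = 5z^3, |w| ≤ 5r^3 + 0 on |z|=r, giving M(r) ≤ e^{5r^3 + 0} and ρ ≤ 3. For the lower bound, choose z on |z|=r with 5z^3 purely imaginary of modulus 5r^3; then |sin(5z^3)| grows like e^{5r^3}/2, so ρ ≥ 3. Hence ρ = 3.
Therefore ρ = 3.

Order ρ = 3.


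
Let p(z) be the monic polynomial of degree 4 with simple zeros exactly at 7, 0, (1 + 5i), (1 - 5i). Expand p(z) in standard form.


The polynomial is p(z) = ∏_{α ∈ S} (z − α), where S = {7, 0, (1 + 5i), (1 - 5i)}.
Expanding the product yields: p(z) = z^4 -9·z^3 + 40·z^2 -182·z.
Note conjugate pairs combine to real quadratics: (z − (1+5i))(z − (1−5i)) = z² − 2z + 26.
The resulting polynomial has degree 4 and real coefficients as required.

p(z) = z^4 -9·z^3 + 40·z^2 -182·z.


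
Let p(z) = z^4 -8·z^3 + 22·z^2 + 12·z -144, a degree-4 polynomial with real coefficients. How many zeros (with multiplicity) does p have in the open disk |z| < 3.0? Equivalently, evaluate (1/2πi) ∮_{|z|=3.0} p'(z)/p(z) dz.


The zeros of p are: 4, (3 + 3i), (3 - 3i), -2.
Their magnitudes are: 4, 4.243, 4.243, 2.
Zeros with |z| < R = 3.0: -2.
Count = 1.
By the argument principle, (1/2πi) ∮_{|z|=R} p'(z)/p(z) dz equals exactly this count.

Number of zeros inside |z| < 3.0: 1.


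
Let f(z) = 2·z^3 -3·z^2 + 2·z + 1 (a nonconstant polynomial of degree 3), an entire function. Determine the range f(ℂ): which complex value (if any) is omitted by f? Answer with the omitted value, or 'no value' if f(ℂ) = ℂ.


Little Picard bounds the complement of f(ℂ) to at most one point.
For every w ∈ ℂ, the equation p(z) − w = 0 is a nonconstant polynomial in z and hence has at least one root by the fundamental theorem of algebra. So p is surjective onto ℂ, omitting no value.

Omitted value: no value.


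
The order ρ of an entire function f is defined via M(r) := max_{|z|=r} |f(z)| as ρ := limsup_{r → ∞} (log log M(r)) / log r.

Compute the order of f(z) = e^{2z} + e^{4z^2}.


Each summand is entire of order 1 and 2 respectively (as in the single-exponential case). The order of a sum is at most the max of the orders, so ρ ≤ 2. For the lower bound: on |z|=r choose arg z so that 4z^2 is real positive; then |e^{4z^2}| = e^{4r^2} while |e^{2z}| ≤ e^{2r^1} = o(e^{4r^2}). So |f| ≥ e^{4r^2}(1 − o(1)) and ρ ≥ 2. Hence ρ = max(1, 2) = 2.
Therefore ρ = 2.

Order ρ = 2.


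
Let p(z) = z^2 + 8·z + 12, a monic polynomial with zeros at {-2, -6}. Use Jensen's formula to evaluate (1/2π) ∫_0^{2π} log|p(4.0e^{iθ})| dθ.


Zeros: -6, -2; r = 4.0.
Inside |z| < r: -2. Outside (|z| ≥ r): -6.
p(0) = 12, so log|p(0)| = log(12) = 2.4849.
Apply Jensen: I(r) = log|p(0)| + Σ_k log(r/|z_k|), summed over zeros inside |z| < r.
  log(r/|z_k|) for z_k = -2: log(4.0/2) = 0.6931
  Outside zeros (-6) contribute nothing to the Jensen sum.
Sum over inside zeros: 0.6931.
I(r) = log|p(0)| + (inside sum) = 2.4849 + 0.6931 = 3.1781.
Note: since some zeros are outside |z| ≤ r, the simplified n·log(r) form does NOT apply — only the inside zeros contribute.

I(r) ≈ 3.1781.


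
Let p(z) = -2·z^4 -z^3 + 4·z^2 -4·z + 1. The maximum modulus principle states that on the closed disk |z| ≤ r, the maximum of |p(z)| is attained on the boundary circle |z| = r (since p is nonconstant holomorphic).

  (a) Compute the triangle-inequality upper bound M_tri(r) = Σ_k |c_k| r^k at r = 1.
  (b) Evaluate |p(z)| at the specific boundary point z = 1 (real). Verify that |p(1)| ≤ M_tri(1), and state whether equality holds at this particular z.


Coefficients: c_0 = 1, c_1 = -4, c_2 = 4, c_3 = -1, c_4 = -2. Radius r = 1.
Part (a). Triangle bound: M_tri(r) = Σ_k |c_k| r^k
  = |1|·1^0 + |-4|·1^1 + |4|·1^2 + |-1|·1^3 + |-2|·1^4
  = 1 + 4 + 4 + 1 + 2 = 12.
This bounds M(r) := max_{|z|=r} |p(z)| from above; equality holds iff all terms c_k z^k can be made to align in phase at a single z on |z|=r.
Part (b). At z = 1 (real, on the circle |z| = r):
  p(1) = (1)·1^0 + (-4)·1^1 + (4)·1^2 + (-1)·1^3 + (-2)·1^4 = -2.
  |p(1)| = 2.
Check: |p(1)| = 2 ≤ 12 = M_tri(1). ✓ Equality does not hold at z = 1 (the coefficients have mixed signs, so the terms do not all align in phase there).

M_tri(1) = 12; |p(1)| = 2; equality at z=1: no.


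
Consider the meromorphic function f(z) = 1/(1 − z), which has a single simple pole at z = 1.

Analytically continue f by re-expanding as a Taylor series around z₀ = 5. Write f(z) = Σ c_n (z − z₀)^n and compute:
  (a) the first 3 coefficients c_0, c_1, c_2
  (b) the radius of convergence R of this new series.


Let w = z − z₀, so z = z₀ + w.
Then 1 − z = 1 − (z₀ + w) = (1 − z₀) − w = -4 − w.
f(z) = 1/(-4 − w) = (1/(-4)) · 1/(1 − w/(-4)) = Σ_{n≥0} w^n / (-4)^(n+1).
So c_n = 1/(-4)^(n+1):
  c_0 = 1/(-4)^1 = -1/4.
  c_1 = 1/(-4)^2 = 1/16.
  c_2 = 1/(-4)^3 = -1/64.
The series is valid for |w/d| < 1, i.e. |z − z₀| < |d|.
Radius of convergence: R = |1 − z₀| = |-4| = 4 (distance from z₀ to the singularity z = 1).

c_0 = -1/4, c_1 = 1/16, c_2 = -1/64; R = 4.


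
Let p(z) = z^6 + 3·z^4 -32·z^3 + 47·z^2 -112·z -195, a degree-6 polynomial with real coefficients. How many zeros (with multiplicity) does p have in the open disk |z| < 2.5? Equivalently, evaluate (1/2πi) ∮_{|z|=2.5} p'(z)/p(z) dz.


The zeros of p are: (-2 + 3i), (-2 - 3i), -1, (1 + 2i), (1 - 2i), 3.
Their magnitudes are: 3.606, 3.606, 1, 2.236, 2.236, 3.
Zeros with |z| < R = 2.5: -1, (1 + 2i), (1 - 2i).
Count = 3.
By the argument principle, (1/2πi) ∮_{|z|=R} p'(z)/p(z) dz equals exactly this count.

Number of zeros inside |z| < 2.5: 3.


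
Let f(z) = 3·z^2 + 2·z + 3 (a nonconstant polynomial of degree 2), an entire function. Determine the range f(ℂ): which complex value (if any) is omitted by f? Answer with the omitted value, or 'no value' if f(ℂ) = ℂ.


Little Picard bounds the complement of f(ℂ) to at most one point.
For every w ∈ ℂ, the equation p(z) − w = 0 is a nonconstant polynomial in z and hence has at least one root by the fundamental theorem of algebra. So p is surjective onto ℂ, omitting no value.

Omitted value: no value.


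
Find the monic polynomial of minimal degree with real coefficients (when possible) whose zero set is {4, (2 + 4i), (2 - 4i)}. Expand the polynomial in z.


The polynomial is p(z) = ∏_{α ∈ S} (z − α), where S = {4, (2 + 4i), (2 - 4i)}.
Expanding the product yields: p(z) = z^3 -8·z^2 + 36·z -80.
Note conjugate pairs combine to real quadratics: (z − (2+4i))(z − (2−4i)) = z² − 4z + 20.
The resulting polynomial has degree 3 and real coefficients as required.

p(z) = z^3 -8·z^2 + 36·z -80.


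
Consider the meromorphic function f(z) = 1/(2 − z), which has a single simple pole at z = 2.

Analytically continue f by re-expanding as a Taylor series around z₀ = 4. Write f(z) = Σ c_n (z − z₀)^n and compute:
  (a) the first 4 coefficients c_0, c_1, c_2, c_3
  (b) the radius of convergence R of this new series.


Let w = z − z₀, so z = z₀ + w.
Then 2 − z = 2 − (z₀ + w) = (2 − z₀) − w = -2 − w.
f(z) = 1/(-2 − w) = (1/(-2)) · 1/(1 − w/(-2)) = Σ_{n≥0} w^n / (-2)^(n+1).
So c_n = 1/(-2)^(n+1):
  c_0 = 1/(-2)^1 = -1/2.
  c_1 = 1/(-2)^2 = 1/4.
  c_2 = 1/(-2)^3 = -1/8.
  c_3 = 1/(-2)^4 = 1/16.
The series is valid for |w/d| < 1, i.e. |z − z₀| < |d|.
Radius of convergence: R = |2 − z₀| = |-2| = 2 (distance from z₀ to the singularity z = 2).

c_0 = -1/2, c_1 = 1/4, c_2 = -1/8, c_3 = 1/16; R = 2.


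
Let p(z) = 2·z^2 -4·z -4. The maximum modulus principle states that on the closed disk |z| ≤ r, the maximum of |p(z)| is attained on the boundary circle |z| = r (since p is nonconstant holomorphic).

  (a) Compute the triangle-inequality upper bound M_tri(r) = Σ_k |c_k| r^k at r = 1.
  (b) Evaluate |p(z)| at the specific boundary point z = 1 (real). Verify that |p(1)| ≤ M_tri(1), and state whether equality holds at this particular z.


Coefficients: c_0 = -4, c_1 = -4, c_2 = 2. Radius r = 1.
Part (a). Triangle bound: M_tri(r) = Σ_k |c_k| r^k
  = |-4|·1^0 + |-4|·1^1 + |2|·1^2
  = 4 + 4 + 2 = 10.
This bounds M(r) := max_{|z|=r} |p(z)| from above; equality holds iff all terms c_k z^k can be made to align in phase at a single z on |z|=r.
Part (b). At z = 1 (real, on the circle |z| = r):
  p(1) = (-4)·1^0 + (-4)·1^1 + (2)·1^2 = -6.
  |p(1)| = 6.
Check: |p(1)| = 6 ≤ 10 = M_tri(1). ✓ Equality does not hold at z = 1 (the coefficients have mixed signs, so the terms do not all align in phase there).

M_tri(1) = 10; |p(1)| = 6; equality at z=1: no.


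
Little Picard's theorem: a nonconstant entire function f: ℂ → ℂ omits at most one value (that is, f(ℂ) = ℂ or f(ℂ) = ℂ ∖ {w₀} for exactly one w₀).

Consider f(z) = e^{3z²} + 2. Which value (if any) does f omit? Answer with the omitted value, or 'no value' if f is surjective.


Little Picard bounds the complement of f(ℂ) to at most one point.
The exponent g(z) = 3z² is a nonconstant polynomial, hence surjective onto ℂ. So e^{g(z)} takes every value in {e^w : w ∈ ℂ} = ℂ ∖ {0}. Adding 2 shifts the range to ℂ ∖ {2}. f omits exactly 2.

Omitted value: 2.


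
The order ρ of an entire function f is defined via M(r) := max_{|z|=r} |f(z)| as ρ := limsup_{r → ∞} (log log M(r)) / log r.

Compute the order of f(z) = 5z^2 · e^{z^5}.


M(r) = max_{|z|=r} |5|·|z|^2·|e^{z^5}| = 5·r^2 · e^{1r^5} (the factors attain their maxima compatibly on |z|=r). Then log M(r) = log 5 + 2·log r + 1r^5, dominated by the last term, so log log M(r) ~ 5·log r. The polynomial factor 5z^2 contributes only a log r term and does not affect the order. ρ = 5.
Therefore ρ = 5.

Order ρ = 5.


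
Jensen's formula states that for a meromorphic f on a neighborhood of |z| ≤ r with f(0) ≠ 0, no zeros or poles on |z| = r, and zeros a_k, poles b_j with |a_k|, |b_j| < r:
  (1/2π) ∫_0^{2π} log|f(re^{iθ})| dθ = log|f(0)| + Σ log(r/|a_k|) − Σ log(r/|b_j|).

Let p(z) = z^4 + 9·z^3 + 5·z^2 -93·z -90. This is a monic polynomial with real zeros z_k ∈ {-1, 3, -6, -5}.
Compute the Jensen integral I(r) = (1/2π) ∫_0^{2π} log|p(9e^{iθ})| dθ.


Zeros: -6, -5, -1, 3; r = 9.
Inside |z| < r: -6, -5, -1, 3. Outside (|z| ≥ r): ∅.
p(0) = -90, so log|p(0)| = log(90) = 4.4998.
Apply Jensen: I(r) = log|p(0)| + Σ_k log(r/|z_k|), summed over zeros inside |z| < r.
  log(r/|z_k|) for z_k = -1: log(9/1) = 2.1972
  log(r/|z_k|) for z_k = 3: log(9/3) = 1.0986
  log(r/|z_k|) for z_k = -6: log(9/6) = 0.4055
  log(r/|z_k|) for z_k = -5: log(9/5) = 0.5878
Sum over inside zeros: 4.2891.
I(r) = log|p(0)| + (inside sum) = 4.4998 + 4.2891 = 8.7889.
Closed form (all zeros inside, monic): I(r) = n·log(r) = 4·log(9) = 8.7889. ✓

I(r) ≈ 8.7889.
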